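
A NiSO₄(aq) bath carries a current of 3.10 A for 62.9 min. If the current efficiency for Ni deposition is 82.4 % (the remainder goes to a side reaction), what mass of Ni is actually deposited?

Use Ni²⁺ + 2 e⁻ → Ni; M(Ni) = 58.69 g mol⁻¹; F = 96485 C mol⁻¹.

Q = I·t = 3.100 × 3774.0 = 11700 C.
n(e⁻) = 11700/96485 = 0.1213 mol; theoretically n(Ni) = 0.1213/2 = 0.06063 mol, m_theo = 3.558 g.
At 82.4 % efficiency, m_actual = 0.824 × 3.558 = 2.93 g.

2.93 g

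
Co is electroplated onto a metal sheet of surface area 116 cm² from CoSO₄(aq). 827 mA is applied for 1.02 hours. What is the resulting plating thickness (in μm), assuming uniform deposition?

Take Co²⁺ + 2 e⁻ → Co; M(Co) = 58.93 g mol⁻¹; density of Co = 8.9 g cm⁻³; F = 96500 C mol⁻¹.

Q = I·t = 0.8270 × 3672.0 = 3037 C; n(e⁻) = 0.03147 mol.
n(Co) = n(e⁻)/2 = 0.01573 mol, so m = 0.01573 × 58.93 = 0.9272 g.
Volume = m/ρ = 0.9272 / 8.9 = 0.1042 cm³.
Thickness = V/A = 0.1042 / 116 = 8.98 × 10⁻⁴ cm = 8.98 μm.

8.98 μm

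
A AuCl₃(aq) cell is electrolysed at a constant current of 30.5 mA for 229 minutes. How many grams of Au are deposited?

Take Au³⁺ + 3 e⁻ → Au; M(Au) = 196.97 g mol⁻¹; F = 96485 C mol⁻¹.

0.285 g

Q = I·t = 0.03050 A × 13740 s = 419.1 C.
n(e⁻) = Q/F = 419.1 / 96485 = 0.004343 mol.
Au³⁺ + 3 e⁻ → Au, so n(Au) = n(e⁻)/3 = 0.001448 mol.
m = n·M = 0.001448 × 196.97 = 0.285 g.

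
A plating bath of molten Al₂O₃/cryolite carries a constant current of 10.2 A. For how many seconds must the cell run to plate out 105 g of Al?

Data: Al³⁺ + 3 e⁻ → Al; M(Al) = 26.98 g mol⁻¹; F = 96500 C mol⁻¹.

n(Al) = m/M = 105 / 26.98 = 3.892 mol.
Each Al atom requires 3 electrons, so n(e⁻) = 3 × 3.892 = 11.68 mol.
Q = n(e⁻)·F = 11.68 × 96500 = 1127000 C.
t = Q/I = 1127000 / 10.20 A = 110500 s.

1.10 × 10⁵ s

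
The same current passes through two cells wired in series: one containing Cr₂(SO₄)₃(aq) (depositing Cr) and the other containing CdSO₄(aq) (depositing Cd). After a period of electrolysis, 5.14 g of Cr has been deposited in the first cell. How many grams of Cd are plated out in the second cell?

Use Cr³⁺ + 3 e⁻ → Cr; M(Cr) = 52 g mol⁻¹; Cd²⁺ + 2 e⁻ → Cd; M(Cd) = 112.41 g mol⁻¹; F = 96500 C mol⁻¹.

n(Cr) = 5.14 / 52 = 0.09885 mol.
Since Cr³⁺ + 3 e⁻ → Cr, n(e⁻) passed = 3 × 0.09885 = 0.2965 mol.
Cells in series carry the same charge, so the same 0.2965 mol of electrons passes through cell 2.
Cd²⁺ + 2 e⁻ → Cd, so n(Cd) = 0.2965 / 2 = 0.1483 mol.
m(Cd) = 0.1483 × 112.41 = 16.7 g.

16.7 g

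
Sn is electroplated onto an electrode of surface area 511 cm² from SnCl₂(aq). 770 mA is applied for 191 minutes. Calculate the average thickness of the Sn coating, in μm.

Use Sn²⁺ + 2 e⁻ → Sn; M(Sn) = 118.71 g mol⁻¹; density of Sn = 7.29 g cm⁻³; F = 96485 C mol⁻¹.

Q = I·t = 0.7700 × 11460 = 8824 C; n(e⁻) = 0.09146 mol.
n(Sn) = n(e⁻)/2 = 0.04573 mol, so m = 0.04573 × 118.71 = 5.428 g.
Volume = m/ρ = 5.428 / 7.29 = 0.7446 cm³.
Thickness = V/A = 0.7446 / 511 = 0.00146 cm = 14.6 μm.

14.6 μm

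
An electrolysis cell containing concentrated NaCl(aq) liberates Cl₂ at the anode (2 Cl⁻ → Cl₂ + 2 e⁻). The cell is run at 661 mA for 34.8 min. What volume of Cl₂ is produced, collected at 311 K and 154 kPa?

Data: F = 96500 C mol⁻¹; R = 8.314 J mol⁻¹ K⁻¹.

0.120 L

Q = I·t = 0.6610 A × 2088.0 s = 1380 C.
n(e⁻) = Q/F = 1380 / 96500 = 0.01430 mol.
2 electrons are transferred per Cl₂ molecule, so n(Cl₂) = 0.01430 / 2 = 0.007151 mol.
V = nRT/P = (0.007151 × 8.314 × 311) / (154 × 10³ Pa) = 1.20 × 10⁻⁴ m³ = 0.120 L.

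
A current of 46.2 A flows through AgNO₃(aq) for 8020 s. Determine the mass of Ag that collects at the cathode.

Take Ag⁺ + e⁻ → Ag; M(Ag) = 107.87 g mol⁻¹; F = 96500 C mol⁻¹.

414 g

Q = I·t = 46.20 A × 8020.0 s = 370500 C.
n(e⁻) = Q/F = 370500 / 96500 = 3.840 mol.
Ag⁺ + e⁻ → Ag, so n(Ag) = n(e⁻)/1 = 3.840 mol.
m = n·M = 3.840 × 107.87 = 414 g.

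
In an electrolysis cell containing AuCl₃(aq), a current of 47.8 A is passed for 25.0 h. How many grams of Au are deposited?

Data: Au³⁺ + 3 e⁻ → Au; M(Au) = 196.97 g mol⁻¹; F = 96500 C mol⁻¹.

2930 g

Q = I·t = 47.80 A × 90000 s = 4302000 C.
n(e⁻) = Q/F = 4302000 / 96500 = 44.58 mol.
Au³⁺ + 3 e⁻ → Au, so n(Au) = n(e⁻)/3 = 14.86 mol.
m = n·M = 14.86 × 196.97 = 2930 g.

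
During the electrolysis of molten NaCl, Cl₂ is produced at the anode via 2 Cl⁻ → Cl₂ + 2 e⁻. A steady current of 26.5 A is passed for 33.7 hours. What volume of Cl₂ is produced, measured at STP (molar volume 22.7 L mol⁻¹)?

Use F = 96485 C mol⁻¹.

Q = I·t = 26.50 A × 121320 s = 3215000 C.
n(e⁻) = Q/F = 3215000 / 96485 = 33.32 mol.
2 electrons are transferred per Cl₂ molecule, so n(Cl₂) = 33.32 / 2 = 16.66 mol.
V = n × V_m = 16.66 × 22.7 = 378 L.

378 L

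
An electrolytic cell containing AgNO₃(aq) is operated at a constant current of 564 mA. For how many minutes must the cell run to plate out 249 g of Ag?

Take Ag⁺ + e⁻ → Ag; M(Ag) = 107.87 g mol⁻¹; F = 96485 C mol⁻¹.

6580 min

n(Ag) = m/M = 249 / 107.87 = 2.308 mol.
Each Ag atom requires 1 electron, so n(e⁻) = 1 × 2.308 = 2.308 mol.
Q = n(e⁻)·F = 2.308 × 96485 = 222700 C.
t = Q/I = 222700 / 0.5640 A = 394900 s = 6580 min.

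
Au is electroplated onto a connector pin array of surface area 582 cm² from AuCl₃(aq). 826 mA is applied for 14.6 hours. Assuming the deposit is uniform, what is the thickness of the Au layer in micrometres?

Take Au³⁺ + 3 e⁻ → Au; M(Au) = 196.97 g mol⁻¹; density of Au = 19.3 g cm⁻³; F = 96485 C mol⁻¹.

Q = I·t = 0.8260 × 52560 = 43410 C; n(e⁻) = 0.4500 mol.
n(Au) = n(e⁻)/3 = 0.1500 mol, so m = 0.1500 × 196.97 = 29.54 g.
Volume = m/ρ = 29.54 / 19.3 = 1.531 cm³.
Thickness = V/A = 1.531 / 582 = 0.00263 cm = 26.3 μm.

26.3 μm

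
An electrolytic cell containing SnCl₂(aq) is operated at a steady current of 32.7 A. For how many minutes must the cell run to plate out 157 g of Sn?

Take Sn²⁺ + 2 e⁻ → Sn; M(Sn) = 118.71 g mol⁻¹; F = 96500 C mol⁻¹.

130 min

n(Sn) = m/M = 157 / 118.71 = 1.323 mol.
Each Sn atom requires 2 electrons, so n(e⁻) = 2 × 1.323 = 2.645 mol.
Q = n(e⁻)·F = 2.645 × 96500 = 255300 C.
t = Q/I = 255300 / 32.70 A = 7806 s = 130 min.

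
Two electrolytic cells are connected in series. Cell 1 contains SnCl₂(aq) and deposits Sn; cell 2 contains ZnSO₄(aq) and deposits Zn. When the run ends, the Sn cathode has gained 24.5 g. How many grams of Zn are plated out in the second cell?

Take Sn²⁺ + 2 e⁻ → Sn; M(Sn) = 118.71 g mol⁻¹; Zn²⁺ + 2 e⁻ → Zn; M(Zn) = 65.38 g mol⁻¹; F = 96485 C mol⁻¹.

13.5 g

n(Sn) = 24.5 / 118.71 = 0.2064 mol.
Since Sn²⁺ + 2 e⁻ → Sn, n(e⁻) passed = 2 × 0.2064 = 0.4128 mol.
Cells in series carry the same charge, so the same 0.4128 mol of electrons passes through cell 2.
Zn²⁺ + 2 e⁻ → Zn, so n(Zn) = 0.4128 / 2 = 0.2064 mol.
m(Zn) = 0.2064 × 65.38 = 13.5 g.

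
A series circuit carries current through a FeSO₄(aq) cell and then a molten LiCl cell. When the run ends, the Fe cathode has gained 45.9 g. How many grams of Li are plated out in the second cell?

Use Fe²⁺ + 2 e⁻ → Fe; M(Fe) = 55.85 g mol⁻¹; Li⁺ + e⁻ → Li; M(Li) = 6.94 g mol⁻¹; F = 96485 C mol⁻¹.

n(Fe) = 45.9 / 55.85 = 0.8218 mol.
Since Fe²⁺ + 2 e⁻ → Fe, n(e⁻) passed = 2 × 0.8218 = 1.644 mol.
Cells in series carry the same charge, so the same 1.644 mol of electrons passes through cell 2.
Li⁺ + e⁻ → Li, so n(Li) = 1.644 / 1 = 1.644 mol.
m(Li) = 1.644 × 6.94 = 11.4 g.

11.4 g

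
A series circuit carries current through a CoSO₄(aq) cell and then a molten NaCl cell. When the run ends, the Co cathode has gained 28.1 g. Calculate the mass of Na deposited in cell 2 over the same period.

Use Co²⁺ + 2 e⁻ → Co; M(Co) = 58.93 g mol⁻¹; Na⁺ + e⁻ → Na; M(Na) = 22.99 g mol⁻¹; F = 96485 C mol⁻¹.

21.9 g

n(Co) = 28.1 / 58.93 = 0.4768 mol.
Since Co²⁺ + 2 e⁻ → Co, n(e⁻) passed = 2 × 0.4768 = 0.9537 mol.
Cells in series carry the same charge, so the same 0.9537 mol of electrons passes through cell 2.
Na⁺ + e⁻ → Na, so n(Na) = 0.9537 / 1 = 0.9537 mol.
m(Na) = 0.9537 × 22.99 = 21.9 g.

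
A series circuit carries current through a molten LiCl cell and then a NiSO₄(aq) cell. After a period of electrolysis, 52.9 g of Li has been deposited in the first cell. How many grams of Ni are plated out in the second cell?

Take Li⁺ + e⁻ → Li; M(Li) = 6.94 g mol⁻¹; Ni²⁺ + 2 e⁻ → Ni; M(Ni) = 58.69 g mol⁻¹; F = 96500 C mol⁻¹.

224 g

n(Li) = 52.9 / 6.94 = 7.622 mol.
Since Li⁺ + e⁻ → Li, n(e⁻) passed = 1 × 7.622 = 7.622 mol.
Cells in series carry the same charge, so the same 7.622 mol of electrons passes through cell 2.
Ni²⁺ + 2 e⁻ → Ni, so n(Ni) = 7.622 / 2 = 3.811 mol.
m(Ni) = 3.811 × 58.69 = 224 g.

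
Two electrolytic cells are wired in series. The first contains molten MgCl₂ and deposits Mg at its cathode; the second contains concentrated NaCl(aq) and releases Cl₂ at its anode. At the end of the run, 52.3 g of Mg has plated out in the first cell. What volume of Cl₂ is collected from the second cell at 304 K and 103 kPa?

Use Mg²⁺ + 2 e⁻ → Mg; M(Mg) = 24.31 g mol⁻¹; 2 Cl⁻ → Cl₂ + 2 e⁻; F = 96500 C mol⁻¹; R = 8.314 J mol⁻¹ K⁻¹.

n(Mg) = 52.3 / 24.31 = 2.151 mol, so n(e⁻) = 2 × 2.151 = 4.303 mol.
The cells are in series, so the same 4.303 mol of electrons passes through the second cell.
2 Cl⁻ → Cl₂ + 2 e⁻ — 2 mol e⁻ per mol Cl₂, so n(Cl₂) = 4.303/2 = 2.151 mol.
V = nRT/P = (2.151 × 8.314 × 304) / (103 × 10³) = 0.0528 m³ = 52.8 L.

52.8 L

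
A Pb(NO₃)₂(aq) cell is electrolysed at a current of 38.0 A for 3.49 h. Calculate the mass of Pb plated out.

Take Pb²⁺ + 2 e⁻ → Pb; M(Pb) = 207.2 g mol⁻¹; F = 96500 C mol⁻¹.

513 g

Q = I·t = 38.00 A × 12564 s = 477400 C.
n(e⁻) = Q/F = 477400 / 96500 = 4.947 mol.
Pb²⁺ + 2 e⁻ → Pb, so n(Pb) = n(e⁻)/2 = 2.474 mol.
m = n·M = 2.474 × 207.2 = 513 g.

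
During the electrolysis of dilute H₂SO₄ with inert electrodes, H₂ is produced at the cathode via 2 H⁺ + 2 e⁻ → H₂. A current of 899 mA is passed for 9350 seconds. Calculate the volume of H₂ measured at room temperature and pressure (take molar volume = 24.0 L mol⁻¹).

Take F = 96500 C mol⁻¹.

1.05 L

Q = I·t = 0.8990 A × 9350.0 s = 8406 C.
n(e⁻) = Q/F = 8406 / 96500 = 0.08711 mol.
2 electrons are transferred per H₂ molecule, so n(H₂) = 0.08711 / 2 = 0.04355 mol.
V = n × V_m = 0.04355 × 24.0 = 1.05 L.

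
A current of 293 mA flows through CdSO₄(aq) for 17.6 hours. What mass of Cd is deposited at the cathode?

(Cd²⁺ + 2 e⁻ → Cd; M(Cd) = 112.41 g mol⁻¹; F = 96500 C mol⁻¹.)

10.8 g

Q = I·t = 0.2930 A × 63360 s = 18560 C.
n(e⁻) = Q/F = 18560 / 96500 = 0.1924 mol.
Cd²⁺ + 2 e⁻ → Cd, so n(Cd) = n(e⁻)/2 = 0.09619 mol.
m = n·M = 0.09619 × 112.41 = 10.8 g.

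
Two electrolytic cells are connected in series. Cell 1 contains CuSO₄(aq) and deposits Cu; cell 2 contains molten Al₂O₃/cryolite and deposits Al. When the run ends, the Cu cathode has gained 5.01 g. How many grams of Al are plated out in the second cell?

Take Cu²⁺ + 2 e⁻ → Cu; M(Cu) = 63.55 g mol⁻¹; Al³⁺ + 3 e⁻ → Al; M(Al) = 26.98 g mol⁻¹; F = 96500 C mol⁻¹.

1.42 g

n(Cu) = 5.01 / 63.55 = 0.07884 mol.
Since Cu²⁺ + 2 e⁻ → Cu, n(e⁻) passed = 2 × 0.07884 = 0.1577 mol.
Cells in series carry the same charge, so the same 0.1577 mol of electrons passes through cell 2.
Al³⁺ + 3 e⁻ → Al, so n(Al) = 0.1577 / 3 = 0.05256 mol.
m(Al) = 0.05256 × 26.98 = 1.42 g.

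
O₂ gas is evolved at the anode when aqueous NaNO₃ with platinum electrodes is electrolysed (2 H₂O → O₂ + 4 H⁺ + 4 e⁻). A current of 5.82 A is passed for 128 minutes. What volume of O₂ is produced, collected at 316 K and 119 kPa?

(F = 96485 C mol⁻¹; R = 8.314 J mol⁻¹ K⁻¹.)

2.56 L

Q = I·t = 5.820 A × 7680.0 s = 44700 C.
n(e⁻) = Q/F = 44700 / 96485 = 0.4633 mol.
4 electrons are transferred per O₂ molecule, so n(O₂) = 0.4633 / 4 = 0.1158 mol.
V = nRT/P = (0.1158 × 8.314 × 316) / (119 × 10³ Pa) = 0.00256 m³ = 2.56 L.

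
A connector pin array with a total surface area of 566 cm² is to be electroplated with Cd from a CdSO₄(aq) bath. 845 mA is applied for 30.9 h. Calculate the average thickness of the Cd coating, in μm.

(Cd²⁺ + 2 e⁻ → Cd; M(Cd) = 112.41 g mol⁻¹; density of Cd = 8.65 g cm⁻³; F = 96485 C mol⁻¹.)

Q = I·t = 0.8450 × 111240 = 94000 C; n(e⁻) = 0.9742 mol.
n(Cd) = n(e⁻)/2 = 0.4871 mol, so m = 0.4871 × 112.41 = 54.76 g.
Volume = m/ρ = 54.76 / 8.65 = 6.330 cm³.
Thickness = V/A = 6.330 / 566 = 0.0112 cm = 112 μm.

112 μm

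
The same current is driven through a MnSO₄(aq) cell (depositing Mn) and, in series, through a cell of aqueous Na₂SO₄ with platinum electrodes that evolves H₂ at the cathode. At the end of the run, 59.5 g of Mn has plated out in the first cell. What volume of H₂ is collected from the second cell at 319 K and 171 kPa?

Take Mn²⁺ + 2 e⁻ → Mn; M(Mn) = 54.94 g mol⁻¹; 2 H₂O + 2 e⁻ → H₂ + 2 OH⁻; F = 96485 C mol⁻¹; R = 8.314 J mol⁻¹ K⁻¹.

n(Mn) = 59.5 / 54.94 = 1.083 mol, so n(e⁻) = 2 × 1.083 = 2.166 mol.
The cells are in series, so the same 2.166 mol of electrons passes through the second cell.
2 H₂O + 2 e⁻ → H₂ + 2 OH⁻ — 2 mol e⁻ per mol H₂, so n(H₂) = 2.166/2 = 1.083 mol.
V = nRT/P = (1.083 × 8.314 × 319) / (171 × 10³) = 0.0168 m³ = 16.8 L.

16.8 L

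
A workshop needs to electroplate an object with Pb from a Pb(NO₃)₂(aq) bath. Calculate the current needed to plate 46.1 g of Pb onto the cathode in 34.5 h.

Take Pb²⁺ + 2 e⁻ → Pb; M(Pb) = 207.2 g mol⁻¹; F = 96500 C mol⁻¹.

n(Pb) = 46.1 / 207.2 = 0.2225 mol.
n(e⁻) = 2 × 0.2225 = 0.4450 mol.
Q = n(e⁻)·F = 0.4450 × 96500 = 42940 C.
I = Q/t = 42940 / 124200 s = 0.346 A.

0.346 A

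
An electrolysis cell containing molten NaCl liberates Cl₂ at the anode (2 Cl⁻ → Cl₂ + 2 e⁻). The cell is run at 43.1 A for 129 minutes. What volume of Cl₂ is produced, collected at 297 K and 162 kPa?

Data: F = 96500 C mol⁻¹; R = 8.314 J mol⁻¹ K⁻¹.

Q = I·t = 43.10 A × 7740.0 s = 333600 C.
n(e⁻) = Q/F = 333600 / 96500 = 3.457 mol.
2 electrons are transferred per Cl₂ molecule, so n(Cl₂) = 3.457 / 2 = 1.728 mol.
V = nRT/P = (1.728 × 8.314 × 297) / (162 × 10³ Pa) = 0.0263 m³ = 26.3 L.

26.3 L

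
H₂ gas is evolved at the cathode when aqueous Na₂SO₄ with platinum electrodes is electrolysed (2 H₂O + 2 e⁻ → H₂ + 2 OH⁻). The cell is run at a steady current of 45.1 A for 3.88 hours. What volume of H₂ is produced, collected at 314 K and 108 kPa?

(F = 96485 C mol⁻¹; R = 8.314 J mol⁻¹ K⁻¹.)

78.9 L

Q = I·t = 45.10 A × 13968 s = 630000 C.
n(e⁻) = Q/F = 630000 / 96485 = 6.529 mol.
2 electrons are transferred per H₂ molecule, so n(H₂) = 6.529 / 2 = 3.265 mol.
V = nRT/P = (3.265 × 8.314 × 314) / (108 × 10³ Pa) = 0.0789 m³ = 78.9 L.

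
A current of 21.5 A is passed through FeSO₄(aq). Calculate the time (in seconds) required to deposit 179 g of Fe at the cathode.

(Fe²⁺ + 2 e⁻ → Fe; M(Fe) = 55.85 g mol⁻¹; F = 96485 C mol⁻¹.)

28800 s

n(Fe) = m/M = 179 / 55.85 = 3.205 mol.
Each Fe atom requires 2 electrons, so n(e⁻) = 2 × 3.205 = 6.410 mol.
Q = n(e⁻)·F = 6.410 × 96485 = 618500 C.
t = Q/I = 618500 / 21.50 A = 28770 s.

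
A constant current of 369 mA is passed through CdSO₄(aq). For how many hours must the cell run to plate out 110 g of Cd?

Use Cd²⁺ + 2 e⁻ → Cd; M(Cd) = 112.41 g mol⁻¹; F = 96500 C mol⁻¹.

n(Cd) = m/M = 110 / 112.41 = 0.9786 mol.
Each Cd atom requires 2 electrons, so n(e⁻) = 2 × 0.9786 = 1.957 mol.
Q = n(e⁻)·F = 1.957 × 96500 = 188900 C.
t = Q/I = 188900 / 0.3690 A = 511800 s = 142 h.

142 h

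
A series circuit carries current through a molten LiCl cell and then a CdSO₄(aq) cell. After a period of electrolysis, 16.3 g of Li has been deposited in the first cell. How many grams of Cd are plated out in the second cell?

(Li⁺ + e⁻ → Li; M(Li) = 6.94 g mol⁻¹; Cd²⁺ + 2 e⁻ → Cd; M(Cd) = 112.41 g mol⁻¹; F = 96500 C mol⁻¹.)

n(Li) = 16.3 / 6.94 = 2.349 mol.
Since Li⁺ + e⁻ → Li, n(e⁻) passed = 1 × 2.349 = 2.349 mol.
Cells in series carry the same charge, so the same 2.349 mol of electrons passes through cell 2.
Cd²⁺ + 2 e⁻ → Cd, so n(Cd) = 2.349 / 2 = 1.174 mol.
m(Cd) = 1.174 × 112.41 = 132 g.

132 g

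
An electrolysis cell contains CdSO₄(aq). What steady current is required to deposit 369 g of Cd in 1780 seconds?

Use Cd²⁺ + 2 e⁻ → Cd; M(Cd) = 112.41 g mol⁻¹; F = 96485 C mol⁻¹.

356 A

n(Cd) = 369 / 112.41 = 3.283 mol.
n(e⁻) = 2 × 3.283 = 6.565 mol.
Q = n(e⁻)·F = 6.565 × 96485 = 633400 C.
I = Q/t = 633400 / 1780.0 s = 356 A.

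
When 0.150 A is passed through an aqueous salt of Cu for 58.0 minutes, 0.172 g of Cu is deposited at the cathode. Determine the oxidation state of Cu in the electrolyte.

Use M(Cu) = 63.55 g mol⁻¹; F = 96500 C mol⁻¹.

Q = I·t = 0.1500 A × 3480.0 s = 522.0 C, so n(e⁻) = 522.0/96500 = 0.005409 mol.
n(Cu) deposited = 0.172 / 63.55 = 0.002707 mol.
Electrons per atom = n(e⁻)/n(Cu) = 0.005409 / 0.002707 = 2.00 ≈ 2, so the ion is Cu²⁺.

+2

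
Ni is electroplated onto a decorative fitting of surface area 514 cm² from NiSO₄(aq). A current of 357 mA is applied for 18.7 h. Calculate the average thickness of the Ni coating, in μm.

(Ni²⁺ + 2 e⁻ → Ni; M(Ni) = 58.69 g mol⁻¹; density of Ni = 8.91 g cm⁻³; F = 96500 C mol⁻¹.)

16.0 μm

Q = I·t = 0.3570 × 67320 = 24030 C; n(e⁻) = 0.2490 mol.
n(Ni) = n(e⁻)/2 = 0.1245 mol, so m = 0.1245 × 58.69 = 7.308 g.
Volume = m/ρ = 7.308 / 8.91 = 0.8202 cm³.
Thickness = V/A = 0.8202 / 514 = 0.00160 cm = 16.0 μm.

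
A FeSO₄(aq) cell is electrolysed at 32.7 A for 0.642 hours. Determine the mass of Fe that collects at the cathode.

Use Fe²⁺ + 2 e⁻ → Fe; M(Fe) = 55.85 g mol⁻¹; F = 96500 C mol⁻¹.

Q = I·t = 32.70 A × 2311.2 s = 75580 C.
n(e⁻) = Q/F = 75580 / 96500 = 0.7832 mol.
Fe²⁺ + 2 e⁻ → Fe, so n(Fe) = n(e⁻)/2 = 0.3916 mol.
m = n·M = 0.3916 × 55.85 = 21.9 g.

21.9 g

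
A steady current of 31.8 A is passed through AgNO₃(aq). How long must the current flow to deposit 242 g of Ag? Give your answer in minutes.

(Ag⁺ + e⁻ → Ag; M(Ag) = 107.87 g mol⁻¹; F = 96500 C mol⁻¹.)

113 min

n(Ag) = m/M = 242 / 107.87 = 2.243 mol.
Each Ag atom requires 1 electron, so n(e⁻) = 1 × 2.243 = 2.243 mol.
Q = n(e⁻)·F = 2.243 × 96500 = 216500 C.
t = Q/I = 216500 / 31.80 A = 6808 s = 113 min.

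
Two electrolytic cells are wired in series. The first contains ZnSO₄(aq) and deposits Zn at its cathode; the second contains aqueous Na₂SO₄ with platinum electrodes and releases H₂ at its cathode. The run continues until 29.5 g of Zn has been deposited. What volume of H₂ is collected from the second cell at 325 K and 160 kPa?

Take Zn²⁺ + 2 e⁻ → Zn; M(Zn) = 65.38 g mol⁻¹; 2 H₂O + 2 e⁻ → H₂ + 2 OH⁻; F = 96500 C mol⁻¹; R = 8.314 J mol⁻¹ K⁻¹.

7.62 L

n(Zn) = 29.5 / 65.38 = 0.4512 mol, so n(e⁻) = 2 × 0.4512 = 0.9024 mol.
The cells are in series, so the same 0.9024 mol of electrons passes through the second cell.
2 H₂O + 2 e⁻ → H₂ + 2 OH⁻ — 2 mol e⁻ per mol H₂, so n(H₂) = 0.9024/2 = 0.4512 mol.
V = nRT/P = (0.4512 × 8.314 × 325) / (160 × 10³) = 0.00762 m³ = 7.62 L.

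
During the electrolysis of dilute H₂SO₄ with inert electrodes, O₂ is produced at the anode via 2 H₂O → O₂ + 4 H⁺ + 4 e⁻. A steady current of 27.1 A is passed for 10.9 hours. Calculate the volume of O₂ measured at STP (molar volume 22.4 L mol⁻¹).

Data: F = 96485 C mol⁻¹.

61.7 L

Q = I·t = 27.10 A × 39240 s = 1063000 C.
n(e⁻) = Q/F = 1063000 / 96485 = 11.02 mol.
4 electrons are transferred per O₂ molecule, so n(O₂) = 11.02 / 4 = 2.755 mol.
V = n × V_m = 2.755 × 22.4 = 61.7 L.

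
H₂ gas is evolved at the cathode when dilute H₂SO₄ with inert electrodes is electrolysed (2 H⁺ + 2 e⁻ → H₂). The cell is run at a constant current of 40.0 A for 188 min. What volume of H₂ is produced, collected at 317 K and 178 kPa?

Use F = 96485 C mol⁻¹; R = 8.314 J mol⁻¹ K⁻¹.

34.6 L

Q = I·t = 40.00 A × 11280 s = 451200 C.
n(e⁻) = Q/F = 451200 / 96485 = 4.676 mol.
2 electrons are transferred per H₂ molecule, so n(H₂) = 4.676 / 2 = 2.338 mol.
V = nRT/P = (2.338 × 8.314 × 317) / (178 × 10³ Pa) = 0.0346 m³ = 34.6 L.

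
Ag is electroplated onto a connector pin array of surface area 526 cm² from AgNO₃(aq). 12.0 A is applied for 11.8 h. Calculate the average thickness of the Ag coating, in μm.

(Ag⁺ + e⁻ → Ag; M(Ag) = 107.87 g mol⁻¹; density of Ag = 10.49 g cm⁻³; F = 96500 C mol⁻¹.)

Q = I·t = 12.00 × 42480 = 509800 C; n(e⁻) = 5.282 mol.
n(Ag) = n(e⁻)/1 = 5.282 mol, so m = 5.282 × 107.87 = 569.8 g.
Volume = m/ρ = 569.8 / 10.49 = 54.32 cm³.
Thickness = V/A = 54.32 / 526 = 0.103 cm = 1030 μm.

1030 μm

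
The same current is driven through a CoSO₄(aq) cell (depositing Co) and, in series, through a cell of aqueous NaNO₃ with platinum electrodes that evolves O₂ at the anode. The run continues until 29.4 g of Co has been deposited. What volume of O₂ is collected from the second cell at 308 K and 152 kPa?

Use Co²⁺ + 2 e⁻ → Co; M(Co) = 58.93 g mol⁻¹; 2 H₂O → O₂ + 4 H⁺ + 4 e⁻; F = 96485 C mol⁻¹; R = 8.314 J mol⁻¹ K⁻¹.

4.20 L

n(Co) = 29.4 / 58.93 = 0.4989 mol, so n(e⁻) = 2 × 0.4989 = 0.9978 mol.
The cells are in series, so the same 0.9978 mol of electrons passes through the second cell.
2 H₂O → O₂ + 4 H⁺ + 4 e⁻ — 4 mol e⁻ per mol O₂, so n(O₂) = 0.9978/4 = 0.2494 mol.
V = nRT/P = (0.2494 × 8.314 × 308) / (152 × 10³) = 0.00420 m³ = 4.20 L.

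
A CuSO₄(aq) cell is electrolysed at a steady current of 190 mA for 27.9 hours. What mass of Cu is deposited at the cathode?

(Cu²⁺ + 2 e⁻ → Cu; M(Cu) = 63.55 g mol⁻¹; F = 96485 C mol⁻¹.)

6.28 g

Q = I·t = 0.1900 A × 100440 s = 19080 C.
n(e⁻) = Q/F = 19080 / 96485 = 0.1978 mol.
Cu²⁺ + 2 e⁻ → Cu, so n(Cu) = n(e⁻)/2 = 0.09889 mol.
m = n·M = 0.09889 × 63.55 = 6.28 g.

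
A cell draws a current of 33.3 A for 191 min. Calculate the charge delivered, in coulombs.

3.82 × 10⁵ C

Q = I·t = 33.30 A × 11460 s = 3.82 × 10⁵ C.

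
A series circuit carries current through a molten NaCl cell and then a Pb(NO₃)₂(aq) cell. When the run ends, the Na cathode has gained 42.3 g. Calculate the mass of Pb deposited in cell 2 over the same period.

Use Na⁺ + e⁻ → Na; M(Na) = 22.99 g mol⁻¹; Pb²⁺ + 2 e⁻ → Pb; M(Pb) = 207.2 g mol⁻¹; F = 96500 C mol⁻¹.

n(Na) = 42.3 / 22.99 = 1.840 mol.
Since Na⁺ + e⁻ → Na, n(e⁻) passed = 1 × 1.840 = 1.840 mol.
Cells in series carry the same charge, so the same 1.840 mol of electrons passes through cell 2.
Pb²⁺ + 2 e⁻ → Pb, so n(Pb) = 1.840 / 2 = 0.9200 mol.
m(Pb) = 0.9200 × 207.2 = 191 g.

191 g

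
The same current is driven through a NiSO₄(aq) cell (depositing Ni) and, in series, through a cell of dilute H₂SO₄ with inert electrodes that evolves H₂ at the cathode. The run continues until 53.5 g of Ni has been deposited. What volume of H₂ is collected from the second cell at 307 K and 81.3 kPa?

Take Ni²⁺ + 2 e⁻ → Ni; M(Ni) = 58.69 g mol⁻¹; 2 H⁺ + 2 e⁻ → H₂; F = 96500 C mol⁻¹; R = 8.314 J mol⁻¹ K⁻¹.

28.6 L

n(Ni) = 53.5 / 58.69 = 0.9116 mol, so n(e⁻) = 2 × 0.9116 = 1.823 mol.
The cells are in series, so the same 1.823 mol of electrons passes through the second cell.
2 H⁺ + 2 e⁻ → H₂ — 2 mol e⁻ per mol H₂, so n(H₂) = 1.823/2 = 0.9116 mol.
V = nRT/P = (0.9116 × 8.314 × 307) / (81.3 × 10³) = 0.0286 m³ = 28.6 L.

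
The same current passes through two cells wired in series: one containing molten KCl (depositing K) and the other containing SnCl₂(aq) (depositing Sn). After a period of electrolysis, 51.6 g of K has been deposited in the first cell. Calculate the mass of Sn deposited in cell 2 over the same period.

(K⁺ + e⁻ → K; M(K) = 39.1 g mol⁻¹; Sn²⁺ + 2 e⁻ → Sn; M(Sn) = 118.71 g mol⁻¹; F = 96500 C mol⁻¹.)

n(K) = 51.6 / 39.1 = 1.320 mol.
Since K⁺ + e⁻ → K, n(e⁻) passed = 1 × 1.320 = 1.320 mol.
Cells in series carry the same charge, so the same 1.320 mol of electrons passes through cell 2.
Sn²⁺ + 2 e⁻ → Sn, so n(Sn) = 1.320 / 2 = 0.6598 mol.
m(Sn) = 0.6598 × 118.71 = 78.3 g.

78.3 g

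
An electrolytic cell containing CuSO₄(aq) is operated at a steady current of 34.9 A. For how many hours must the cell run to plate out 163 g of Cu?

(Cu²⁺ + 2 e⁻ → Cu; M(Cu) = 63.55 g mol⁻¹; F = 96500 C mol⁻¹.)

3.94 h

n(Cu) = m/M = 163 / 63.55 = 2.565 mol.
Each Cu atom requires 2 electrons, so n(e⁻) = 2 × 2.565 = 5.130 mol.
Q = n(e⁻)·F = 5.130 × 96500 = 495000 C.
t = Q/I = 495000 / 34.90 A = 14180 s = 3.94 h.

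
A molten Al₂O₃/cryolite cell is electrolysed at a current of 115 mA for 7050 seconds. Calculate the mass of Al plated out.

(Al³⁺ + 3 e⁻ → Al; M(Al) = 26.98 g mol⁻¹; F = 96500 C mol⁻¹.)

Q = I·t = 0.1150 A × 7050.0 s = 810.8 C.
n(e⁻) = Q/F = 810.8 / 96500 = 0.008402 mol.
Al³⁺ + 3 e⁻ → Al, so n(Al) = n(e⁻)/3 = 0.002801 mol.
m = n·M = 0.002801 × 26.98 = 0.0756 g.

0.0756 g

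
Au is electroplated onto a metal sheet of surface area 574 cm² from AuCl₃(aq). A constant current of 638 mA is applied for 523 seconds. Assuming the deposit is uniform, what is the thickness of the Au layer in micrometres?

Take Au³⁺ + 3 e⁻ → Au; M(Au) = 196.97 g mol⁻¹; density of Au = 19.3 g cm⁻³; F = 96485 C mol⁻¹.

0.205 μm

Q = I·t = 0.6380 × 523.00 = 333.7 C; n(e⁻) = 0.003458 mol.
n(Au) = n(e⁻)/3 = 0.001153 mol, so m = 0.001153 × 196.97 = 0.2271 g.
Volume = m/ρ = 0.2271 / 19.3 = 0.01176 cm³.
Thickness = V/A = 0.01176 / 574 = 2.05 × 10⁻⁵ cm = 0.205 μm.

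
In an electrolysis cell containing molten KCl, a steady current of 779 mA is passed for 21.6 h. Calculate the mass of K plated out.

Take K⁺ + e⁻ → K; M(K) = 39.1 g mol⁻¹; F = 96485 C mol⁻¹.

Q = I·t = 0.7790 A × 77760 s = 60580 C.
n(e⁻) = Q/F = 60580 / 96485 = 0.6278 mol.
K⁺ + e⁻ → K, so n(K) = n(e⁻)/1 = 0.6278 mol.
m = n·M = 0.6278 × 39.1 = 24.5 g.

24.5 g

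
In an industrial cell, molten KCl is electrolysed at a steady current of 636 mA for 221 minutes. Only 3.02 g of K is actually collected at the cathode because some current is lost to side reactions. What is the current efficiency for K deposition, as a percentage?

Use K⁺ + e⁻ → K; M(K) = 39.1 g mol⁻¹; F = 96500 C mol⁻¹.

Q = I·t = 0.6360 × 13260 = 8433 C; n(e⁻) = 8433/96500 = 0.08739 mol.
Theoretical n(K) = n(e⁻)/1 = 0.08739 mol, i.e. m_theo = 0.08739 × 39.1 = 3.417 g.
Efficiency = m_actual / m_theo = 3.02 / 3.417 = 88.4 %.

88.4 %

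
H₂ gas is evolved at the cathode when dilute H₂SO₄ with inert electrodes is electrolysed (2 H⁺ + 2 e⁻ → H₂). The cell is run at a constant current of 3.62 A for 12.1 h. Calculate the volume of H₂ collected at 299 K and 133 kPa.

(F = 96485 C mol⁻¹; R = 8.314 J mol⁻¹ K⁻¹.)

Q = I·t = 3.620 A × 43560 s = 157700 C.
n(e⁻) = Q/F = 157700 / 96485 = 1.634 mol.
2 electrons are transferred per H₂ molecule, so n(H₂) = 1.634 / 2 = 0.8172 mol.
V = nRT/P = (0.8172 × 8.314 × 299) / (133 × 10³ Pa) = 0.0153 m³ = 15.3 L.

15.3 L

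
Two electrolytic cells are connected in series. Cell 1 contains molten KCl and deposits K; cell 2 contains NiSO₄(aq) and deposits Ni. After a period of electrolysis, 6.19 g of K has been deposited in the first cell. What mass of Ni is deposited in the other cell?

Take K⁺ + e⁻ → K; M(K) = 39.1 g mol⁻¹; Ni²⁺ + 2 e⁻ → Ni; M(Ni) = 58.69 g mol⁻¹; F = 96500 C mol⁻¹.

4.65 g

n(K) = 6.19 / 39.1 = 0.1583 mol.
Since K⁺ + e⁻ → K, n(e⁻) passed = 1 × 0.1583 = 0.1583 mol.
Cells in series carry the same charge, so the same 0.1583 mol of electrons passes through cell 2.
Ni²⁺ + 2 e⁻ → Ni, so n(Ni) = 0.1583 / 2 = 0.07916 mol.
m(Ni) = 0.07916 × 58.69 = 4.65 g.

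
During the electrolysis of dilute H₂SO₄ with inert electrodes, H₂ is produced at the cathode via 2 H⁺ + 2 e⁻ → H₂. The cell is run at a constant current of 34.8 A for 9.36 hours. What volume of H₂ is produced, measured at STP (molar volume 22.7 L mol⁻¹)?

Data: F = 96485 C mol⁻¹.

138 L

Q = I·t = 34.80 A × 33696 s = 1173000 C.
n(e⁻) = Q/F = 1173000 / 96485 = 12.15 mol.
2 electrons are transferred per H₂ molecule, so n(H₂) = 12.15 / 2 = 6.077 mol.
V = n × V_m = 6.077 × 22.7 = 138 L.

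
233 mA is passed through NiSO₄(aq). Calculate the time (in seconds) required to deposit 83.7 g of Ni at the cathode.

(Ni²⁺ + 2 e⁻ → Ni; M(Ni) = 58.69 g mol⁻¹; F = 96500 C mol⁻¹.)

1.18 × 10⁶ s

n(Ni) = m/M = 83.7 / 58.69 = 1.426 mol.
Each Ni atom requires 2 electrons, so n(e⁻) = 2 × 1.426 = 2.852 mol.
Q = n(e⁻)·F = 2.852 × 96500 = 275200 C.
t = Q/I = 275200 / 0.2330 A = 1181000 s.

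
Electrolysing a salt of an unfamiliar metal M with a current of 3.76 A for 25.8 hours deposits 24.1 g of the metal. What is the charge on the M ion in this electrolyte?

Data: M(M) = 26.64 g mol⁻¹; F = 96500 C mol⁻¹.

Q = I·t = 3.760 A × 92880 s = 349200 C, so n(e⁻) = 349200/96500 = 3.619 mol.
n(M) deposited = 24.1 / 26.64 = 0.9047 mol.
Electrons per atom = n(e⁻)/n(M) = 3.619 / 0.9047 = 4.00 ≈ 4, so the ion is M⁴⁺.

+4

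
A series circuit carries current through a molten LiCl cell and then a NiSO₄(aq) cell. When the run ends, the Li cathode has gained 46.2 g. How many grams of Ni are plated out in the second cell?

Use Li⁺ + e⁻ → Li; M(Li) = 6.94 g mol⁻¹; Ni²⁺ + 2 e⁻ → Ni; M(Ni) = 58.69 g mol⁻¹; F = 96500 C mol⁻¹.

n(Li) = 46.2 / 6.94 = 6.657 mol.
Since Li⁺ + e⁻ → Li, n(e⁻) passed = 1 × 6.657 = 6.657 mol.
Cells in series carry the same charge, so the same 6.657 mol of electrons passes through cell 2.
Ni²⁺ + 2 e⁻ → Ni, so n(Ni) = 6.657 / 2 = 3.329 mol.
m(Ni) = 3.329 × 58.69 = 195 g.

195 g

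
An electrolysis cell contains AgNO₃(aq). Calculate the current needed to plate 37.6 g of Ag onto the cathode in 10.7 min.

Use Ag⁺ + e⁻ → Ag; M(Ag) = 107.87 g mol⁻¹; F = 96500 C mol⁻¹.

52.4 A

n(Ag) = 37.6 / 107.87 = 0.3486 mol.
n(e⁻) = 1 × 0.3486 = 0.3486 mol.
Q = n(e⁻)·F = 0.3486 × 96500 = 33640 C.
I = Q/t = 33640 / 642.00 s = 52.4 A.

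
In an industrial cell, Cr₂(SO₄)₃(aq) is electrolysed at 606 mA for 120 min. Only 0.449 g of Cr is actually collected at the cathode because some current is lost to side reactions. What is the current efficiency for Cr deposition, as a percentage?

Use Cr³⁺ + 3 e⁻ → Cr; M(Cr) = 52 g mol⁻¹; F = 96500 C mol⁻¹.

Q = I·t = 0.6060 × 7200.0 = 4363 C; n(e⁻) = 4363/96500 = 0.04521 mol.
Theoretical n(Cr) = n(e⁻)/3 = 0.01507 mol, i.e. m_theo = 0.01507 × 52 = 0.7837 g.
Efficiency = m_actual / m_theo = 0.449 / 0.7837 = 57.3 %.

57.3 %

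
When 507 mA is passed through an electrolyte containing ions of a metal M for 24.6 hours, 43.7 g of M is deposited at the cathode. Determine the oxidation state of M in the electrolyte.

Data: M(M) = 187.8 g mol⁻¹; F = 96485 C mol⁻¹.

Q = I·t = 0.5070 A × 88560 s = 44900 C, so n(e⁻) = 44900/96485 = 0.4654 mol.
n(M) deposited = 43.7 / 187.8 = 0.2327 mol.
Electrons per atom = n(e⁻)/n(M) = 0.4654 / 0.2327 = 2.00 ≈ 2, so the ion is M²⁺.

+2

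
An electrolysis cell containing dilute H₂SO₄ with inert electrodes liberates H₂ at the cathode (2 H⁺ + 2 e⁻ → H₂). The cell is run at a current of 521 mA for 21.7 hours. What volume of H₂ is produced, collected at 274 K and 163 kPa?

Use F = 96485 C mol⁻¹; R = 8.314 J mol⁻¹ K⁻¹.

2.95 L

Q = I·t = 0.5210 A × 78120 s = 40700 C.
n(e⁻) = Q/F = 40700 / 96485 = 0.4218 mol.
2 electrons are transferred per H₂ molecule, so n(H₂) = 0.4218 / 2 = 0.2109 mol.
V = nRT/P = (0.2109 × 8.314 × 274) / (163 × 10³ Pa) = 0.00295 m³ = 2.95 L.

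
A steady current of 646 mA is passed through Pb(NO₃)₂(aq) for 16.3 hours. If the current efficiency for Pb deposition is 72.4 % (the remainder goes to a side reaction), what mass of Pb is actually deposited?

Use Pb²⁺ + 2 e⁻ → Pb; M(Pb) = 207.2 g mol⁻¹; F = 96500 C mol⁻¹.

Q = I·t = 0.6460 × 58680 = 37910 C.
n(e⁻) = 37910/96500 = 0.3928 mol; theoretically n(Pb) = 0.3928/2 = 0.1964 mol, m_theo = 40.70 g.
At 72.4 % efficiency, m_actual = 0.724 × 40.70 = 29.5 g.

29.5 g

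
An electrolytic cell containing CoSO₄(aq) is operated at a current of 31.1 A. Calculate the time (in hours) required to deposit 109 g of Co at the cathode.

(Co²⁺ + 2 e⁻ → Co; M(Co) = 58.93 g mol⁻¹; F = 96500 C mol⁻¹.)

n(Co) = m/M = 109 / 58.93 = 1.850 mol.
Each Co atom requires 2 electrons, so n(e⁻) = 2 × 1.850 = 3.699 mol.
Q = n(e⁻)·F = 3.699 × 96500 = 357000 C.
t = Q/I = 357000 / 31.10 A = 11480 s = 3.19 h.

3.19 h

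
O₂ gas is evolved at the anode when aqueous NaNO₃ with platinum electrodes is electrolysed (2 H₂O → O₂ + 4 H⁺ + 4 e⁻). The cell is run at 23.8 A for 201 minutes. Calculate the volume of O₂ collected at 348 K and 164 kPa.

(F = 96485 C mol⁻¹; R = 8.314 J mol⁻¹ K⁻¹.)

13.1 L

Q = I·t = 23.80 A × 12060 s = 287000 C.
n(e⁻) = Q/F = 287000 / 96485 = 2.975 mol.
4 electrons are transferred per O₂ molecule, so n(O₂) = 2.975 / 4 = 0.7437 mol.
V = nRT/P = (0.7437 × 8.314 × 348) / (164 × 10³ Pa) = 0.0131 m³ = 13.1 L.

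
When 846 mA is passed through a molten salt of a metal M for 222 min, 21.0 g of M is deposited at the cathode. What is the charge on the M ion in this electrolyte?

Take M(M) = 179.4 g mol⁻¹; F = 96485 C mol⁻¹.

+1

Q = I·t = 0.8460 A × 13320 s = 11270 C, so n(e⁻) = 11270/96485 = 0.1168 mol.
n(M) deposited = 21.0 / 179.4 = 0.1171 mol.
Electrons per atom = n(e⁻)/n(M) = 0.1168 / 0.1171 = 0.998 ≈ 1, so the ion is M⁺.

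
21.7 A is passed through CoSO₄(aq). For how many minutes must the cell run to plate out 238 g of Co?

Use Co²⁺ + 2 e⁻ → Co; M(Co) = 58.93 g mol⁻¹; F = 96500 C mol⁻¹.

n(Co) = m/M = 238 / 58.93 = 4.039 mol.
Each Co atom requires 2 electrons, so n(e⁻) = 2 × 4.039 = 8.077 mol.
Q = n(e⁻)·F = 8.077 × 96500 = 779500 C.
t = Q/I = 779500 / 21.70 A = 35920 s = 599 min.

599 min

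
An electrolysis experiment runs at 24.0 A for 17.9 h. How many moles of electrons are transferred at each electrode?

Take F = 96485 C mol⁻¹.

16.0 mol

Q = I·t = 24.00 A × 64440 s = 1547000 C.
n(e⁻) = Q/F = 1547000 / 96485 = 16.0 mol.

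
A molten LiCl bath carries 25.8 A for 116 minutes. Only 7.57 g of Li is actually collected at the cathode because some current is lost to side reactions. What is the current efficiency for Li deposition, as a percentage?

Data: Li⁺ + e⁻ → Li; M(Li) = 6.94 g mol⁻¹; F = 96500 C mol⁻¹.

Q = I·t = 25.80 × 6960.0 = 179600 C; n(e⁻) = 179600/96500 = 1.861 mol.
Theoretical n(Li) = n(e⁻)/1 = 1.861 mol, i.e. m_theo = 1.861 × 6.94 = 12.91 g.
Efficiency = m_actual / m_theo = 7.57 / 12.91 = 58.6 %.

58.6 %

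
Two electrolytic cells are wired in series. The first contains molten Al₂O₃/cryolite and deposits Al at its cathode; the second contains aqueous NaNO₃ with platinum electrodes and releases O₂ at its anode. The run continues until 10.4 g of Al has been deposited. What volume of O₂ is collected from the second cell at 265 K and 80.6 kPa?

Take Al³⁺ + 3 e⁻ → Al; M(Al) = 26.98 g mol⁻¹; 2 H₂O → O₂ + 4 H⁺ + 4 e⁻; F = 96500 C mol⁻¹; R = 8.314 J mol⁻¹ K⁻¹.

7.90 L

n(Al) = 10.4 / 26.98 = 0.3855 mol, so n(e⁻) = 3 × 0.3855 = 1.156 mol.
The cells are in series, so the same 1.156 mol of electrons passes through the second cell.
2 H₂O → O₂ + 4 H⁺ + 4 e⁻ — 4 mol e⁻ per mol O₂, so n(O₂) = 1.156/4 = 0.2891 mol.
V = nRT/P = (0.2891 × 8.314 × 265) / (80.6 × 10³) = 0.00790 m³ = 7.90 L.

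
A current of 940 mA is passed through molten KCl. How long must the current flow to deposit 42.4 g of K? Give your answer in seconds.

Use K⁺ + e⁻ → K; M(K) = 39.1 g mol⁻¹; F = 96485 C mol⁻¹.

1.11 × 10⁵ s

n(K) = m/M = 42.4 / 39.1 = 1.084 mol.
Each K atom requires 1 electron, so n(e⁻) = 1 × 1.084 = 1.084 mol.
Q = n(e⁻)·F = 1.084 × 96485 = 104600 C.
t = Q/I = 104600 / 0.9400 A = 111300 s.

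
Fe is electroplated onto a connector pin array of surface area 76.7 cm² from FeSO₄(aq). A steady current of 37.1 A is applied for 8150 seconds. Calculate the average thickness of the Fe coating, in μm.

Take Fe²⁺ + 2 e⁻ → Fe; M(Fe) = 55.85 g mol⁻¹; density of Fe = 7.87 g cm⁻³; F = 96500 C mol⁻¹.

1450 μm

Q = I·t = 37.10 × 8150.0 = 302400 C; n(e⁻) = 3.133 mol.
n(Fe) = n(e⁻)/2 = 1.567 mol, so m = 1.567 × 55.85 = 87.50 g.
Volume = m/ρ = 87.50 / 7.87 = 11.12 cm³.
Thickness = V/A = 11.12 / 76.7 = 0.145 cm = 1450 μm.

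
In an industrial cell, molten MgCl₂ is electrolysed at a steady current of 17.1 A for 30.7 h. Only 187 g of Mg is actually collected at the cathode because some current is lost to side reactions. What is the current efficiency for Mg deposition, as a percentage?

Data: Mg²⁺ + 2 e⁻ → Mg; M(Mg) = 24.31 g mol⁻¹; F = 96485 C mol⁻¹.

78.5 %

Q = I·t = 17.10 × 110520 = 1890000 C; n(e⁻) = 1890000/96485 = 19.59 mol.
Theoretical n(Mg) = n(e⁻)/2 = 9.794 mol, i.e. m_theo = 9.794 × 24.31 = 238.1 g.
Efficiency = m_actual / m_theo = 187 / 238.1 = 78.5 %.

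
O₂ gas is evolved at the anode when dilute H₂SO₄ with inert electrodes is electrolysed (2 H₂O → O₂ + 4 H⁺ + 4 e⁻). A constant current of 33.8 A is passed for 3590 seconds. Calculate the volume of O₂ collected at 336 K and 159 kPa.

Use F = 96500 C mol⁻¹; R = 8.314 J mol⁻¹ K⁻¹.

5.52 L

Q = I·t = 33.80 A × 3590.0 s = 121300 C.
n(e⁻) = Q/F = 121300 / 96500 = 1.257 mol.
4 electrons are transferred per O₂ molecule, so n(O₂) = 1.257 / 4 = 0.3144 mol.
V = nRT/P = (0.3144 × 8.314 × 336) / (159 × 10³ Pa) = 0.00552 m³ = 5.52 L.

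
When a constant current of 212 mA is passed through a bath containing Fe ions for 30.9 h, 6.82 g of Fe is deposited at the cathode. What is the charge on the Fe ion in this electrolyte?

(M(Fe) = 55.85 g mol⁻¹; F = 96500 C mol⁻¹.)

Q = I·t = 0.2120 A × 111240 s = 23580 C, so n(e⁻) = 23580/96500 = 0.2444 mol.
n(Fe) deposited = 6.82 / 55.85 = 0.1221 mol.
Electrons per atom = n(e⁻)/n(Fe) = 0.2444 / 0.1221 = 2.00 ≈ 2, so the ion is Fe²⁺.

+2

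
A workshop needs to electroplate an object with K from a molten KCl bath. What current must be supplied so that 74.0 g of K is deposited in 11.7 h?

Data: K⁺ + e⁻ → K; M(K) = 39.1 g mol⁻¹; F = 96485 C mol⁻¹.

4.34 A

n(K) = 74.0 / 39.1 = 1.893 mol.
n(e⁻) = 1 × 1.893 = 1.893 mol.
Q = n(e⁻)·F = 1.893 × 96485 = 182600 C.
I = Q/t = 182600 / 42120 s = 4.34 A.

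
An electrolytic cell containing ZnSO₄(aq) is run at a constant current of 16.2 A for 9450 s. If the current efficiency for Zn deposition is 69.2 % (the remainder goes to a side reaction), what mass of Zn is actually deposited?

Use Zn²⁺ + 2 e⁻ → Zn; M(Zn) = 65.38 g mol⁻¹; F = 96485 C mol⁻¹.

Q = I·t = 16.20 × 9450.0 = 153100 C.
n(e⁻) = 153100/96485 = 1.587 mol; theoretically n(Zn) = 1.587/2 = 0.7933 mol, m_theo = 51.87 g.
At 69.2 % efficiency, m_actual = 0.692 × 51.87 = 35.9 g.

35.9 g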